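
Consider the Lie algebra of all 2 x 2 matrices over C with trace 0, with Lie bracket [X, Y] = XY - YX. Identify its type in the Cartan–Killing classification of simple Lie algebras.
A_1

This is sl(2), which has dimension 2^2 - 1 = 3 and rank 2 - 1 = 1 (a Cartan subalgebra is the diagonal traceless matrices). In the classification of classical Lie algebras, the special linear algebra sl(n+1) has type A_n; here n = 1, so the Dynkin diagram is a chain of 1 nodes with single edges (A_1). Hence the type is A_1.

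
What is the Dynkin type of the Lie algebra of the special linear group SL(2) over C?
This is sl(2), which has dimension 2^2 - 1 = 3 and rank 2 - 1 = 1 (a Cartan subalgebra is the diagonal traceless matrices). In the classification of classical Lie algebras, the special linear algebra sl(n+1) has type A_n; here n = 1, so the Dynkin diagram is a chain of 1 nodes with single edges (A_1). Hence the type is A_1.

A1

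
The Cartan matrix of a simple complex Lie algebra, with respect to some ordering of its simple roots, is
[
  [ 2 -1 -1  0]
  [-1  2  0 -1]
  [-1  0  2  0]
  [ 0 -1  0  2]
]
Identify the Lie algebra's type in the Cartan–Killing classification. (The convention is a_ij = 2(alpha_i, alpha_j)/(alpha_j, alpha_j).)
The matrix has rank 4 with 2's on the diagonal. Reading the off-diagonal entries as Dynkin edges (a single edge where a_ij = a_ji = -1; a double or triple edge where a_ij * a_ji = 2 or 3), the diagram is a chain of 4 nodes with single edges (A_4). One simple-root ordering that puts it in standard form is (alpha_3, alpha_1, alpha_2, alpha_4). So the algebra is type A_4, i.e. sl(5).

type A_4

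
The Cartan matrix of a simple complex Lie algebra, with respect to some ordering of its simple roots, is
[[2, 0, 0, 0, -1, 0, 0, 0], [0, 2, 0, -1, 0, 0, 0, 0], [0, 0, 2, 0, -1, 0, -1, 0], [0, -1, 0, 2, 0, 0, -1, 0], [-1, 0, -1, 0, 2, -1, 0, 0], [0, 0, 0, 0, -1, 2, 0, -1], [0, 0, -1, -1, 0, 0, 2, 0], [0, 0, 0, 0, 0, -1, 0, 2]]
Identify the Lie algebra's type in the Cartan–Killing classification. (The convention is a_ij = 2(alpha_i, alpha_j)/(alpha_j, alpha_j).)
E_8

The matrix has rank 8 with 2's on the diagonal. Reading the off-diagonal entries as Dynkin edges (a single edge where a_ij = a_ji = -1; a double or triple edge where a_ij * a_ji = 2 or 3), the diagram is a chain of 7 nodes with one extra node attached to the third node from one end (E_8). One simple-root ordering that puts it in standard form is (alpha_8, alpha_1, alpha_6, alpha_5, alpha_3, alpha_7, alpha_4, alpha_2). So the algebra is type E_8.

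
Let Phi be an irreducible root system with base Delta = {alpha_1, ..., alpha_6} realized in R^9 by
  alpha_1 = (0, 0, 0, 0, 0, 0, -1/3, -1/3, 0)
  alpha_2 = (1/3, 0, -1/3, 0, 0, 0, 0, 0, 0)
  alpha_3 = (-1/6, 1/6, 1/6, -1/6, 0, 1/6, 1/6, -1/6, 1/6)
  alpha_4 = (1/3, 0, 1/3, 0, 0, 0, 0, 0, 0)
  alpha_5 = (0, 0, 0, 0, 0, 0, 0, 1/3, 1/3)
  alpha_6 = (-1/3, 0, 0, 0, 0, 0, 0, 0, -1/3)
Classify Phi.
E6

Compute the Cartan integers a_ij = 2(alpha_i, alpha_j)/(alpha_j, alpha_j); the resulting 6x6 Cartan matrix is
[[2, 0, 0, 0, -1, 0], [0, 2, -1, 0, 0, -1], [0, -1, 2, 0, 0, 0], [0, 0, 0, 2, 0, -1], [-1, 0, 0, 0, 2, -1], [0, -1, 0, -1, -1, 2]].
All simple roots have the same length, so the diagram is simply laced. The associated Dynkin diagram is a chain of 5 nodes with one extra node attached to the third node from one end (E_6), so the type is E_6.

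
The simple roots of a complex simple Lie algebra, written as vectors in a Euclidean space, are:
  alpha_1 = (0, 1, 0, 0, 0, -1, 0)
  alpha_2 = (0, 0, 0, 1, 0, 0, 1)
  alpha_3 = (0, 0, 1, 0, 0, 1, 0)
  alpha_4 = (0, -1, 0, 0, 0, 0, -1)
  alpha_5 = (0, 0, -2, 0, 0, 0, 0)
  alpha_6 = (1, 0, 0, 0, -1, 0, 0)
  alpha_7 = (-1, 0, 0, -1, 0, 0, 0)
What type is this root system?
Compute the Cartan integers a_ij = 2(alpha_i, alpha_j)/(alpha_j, alpha_j); the resulting 7x7 Cartan matrix is
[[2, 0, -1, -1, 0, 0, 0], [0, 2, 0, -1, 0, 0, -1], [-1, 0, 2, 0, -1, 0, 0], [-1, -1, 0, 2, 0, 0, 0], [0, 0, -2, 0, 2, 0, 0], [0, 0, 0, 0, 0, 2, -1], [0, -1, 0, 0, 0, -1, 2]].
The roots have two lengths (squared-length ratio 2:1); the short ones are alpha_{1,2,3,4,6,7}. The associated Dynkin diagram is a chain of 7 nodes with a double edge at one end; the terminal node there is the unique long simple root (C_7), so the type is C_7 (the algebra sp(14)).

C7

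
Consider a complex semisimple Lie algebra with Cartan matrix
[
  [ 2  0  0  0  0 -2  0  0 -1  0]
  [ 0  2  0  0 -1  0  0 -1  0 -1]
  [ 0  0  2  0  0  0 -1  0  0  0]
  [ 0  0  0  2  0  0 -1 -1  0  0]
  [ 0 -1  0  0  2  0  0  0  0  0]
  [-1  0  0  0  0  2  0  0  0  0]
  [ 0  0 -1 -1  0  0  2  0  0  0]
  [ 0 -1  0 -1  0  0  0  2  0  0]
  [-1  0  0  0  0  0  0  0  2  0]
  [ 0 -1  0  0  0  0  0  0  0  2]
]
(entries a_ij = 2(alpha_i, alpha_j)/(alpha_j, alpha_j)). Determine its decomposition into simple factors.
B_3 (so(7)) ⊕ D_7 (so(14))

The diagram associated to this matrix has two connected components: the simple roots {alpha_1, alpha_6, alpha_9} form a chain of 3 nodes with a double edge at one end; the terminal node there is the unique short simple root (B_3), and {alpha_2, alpha_3, alpha_4, alpha_5, alpha_7, alpha_8, alpha_10} form a chain of 5 nodes with a fork of two nodes at one end (D_7). A semisimple Lie algebra decomposes uniquely as the direct sum of simple ideals, one per connected component of its Dynkin diagram, so g ≅ B_3 ⊕ D_7 (dimension 21 + 91 = 112).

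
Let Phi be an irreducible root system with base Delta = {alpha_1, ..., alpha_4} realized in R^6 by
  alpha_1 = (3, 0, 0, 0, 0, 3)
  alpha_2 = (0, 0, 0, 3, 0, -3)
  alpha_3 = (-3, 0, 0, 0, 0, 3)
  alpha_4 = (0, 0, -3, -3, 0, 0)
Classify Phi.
Compute the Cartan integers a_ij = 2(alpha_i, alpha_j)/(alpha_j, alpha_j); the resulting 4x4 Cartan matrix is
[[2, -1, 0, 0], [-1, 2, -1, -1], [0, -1, 2, 0], [0, -1, 0, 2]].
All simple roots have the same length, so the diagram is simply laced. The associated Dynkin diagram is a chain of 2 nodes with a fork of two nodes at one end (D_4), so the type is D_4 (the algebra so(8)).

D_4 (so(8))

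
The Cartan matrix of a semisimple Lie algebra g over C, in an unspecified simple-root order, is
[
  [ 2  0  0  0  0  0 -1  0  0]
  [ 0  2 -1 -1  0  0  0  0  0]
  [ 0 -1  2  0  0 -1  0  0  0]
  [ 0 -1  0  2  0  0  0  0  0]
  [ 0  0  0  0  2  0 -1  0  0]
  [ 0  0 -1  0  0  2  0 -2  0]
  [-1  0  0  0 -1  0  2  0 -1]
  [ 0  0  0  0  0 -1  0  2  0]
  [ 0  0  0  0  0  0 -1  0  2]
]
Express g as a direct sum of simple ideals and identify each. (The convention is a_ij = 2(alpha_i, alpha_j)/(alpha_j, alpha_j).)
The diagram associated to this matrix has two connected components: the simple roots {alpha_2, alpha_3, alpha_4, alpha_6, alpha_8} form a chain of 5 nodes with a double edge at one end; the terminal node there is the unique short simple root (B_5), and {alpha_1, alpha_5, alpha_7, alpha_9} form a chain of 2 nodes with a fork of two nodes at one end (D_4). A semisimple Lie algebra decomposes uniquely as the direct sum of simple ideals, one per connected component of its Dynkin diagram, so g ≅ B_5 ⊕ D_4 (dimension 55 + 28 = 83).

type B_5 + type D_4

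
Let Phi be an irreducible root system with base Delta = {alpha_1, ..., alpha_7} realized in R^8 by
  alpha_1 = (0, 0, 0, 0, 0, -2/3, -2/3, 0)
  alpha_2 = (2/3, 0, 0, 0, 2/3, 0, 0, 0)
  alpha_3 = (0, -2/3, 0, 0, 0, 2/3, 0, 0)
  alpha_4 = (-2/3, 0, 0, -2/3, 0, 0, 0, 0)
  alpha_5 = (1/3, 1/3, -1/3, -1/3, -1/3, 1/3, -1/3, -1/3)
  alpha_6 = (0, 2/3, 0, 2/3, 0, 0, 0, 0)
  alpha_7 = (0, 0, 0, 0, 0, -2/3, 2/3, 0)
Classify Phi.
E_7

Compute the Cartan integers a_ij = 2(alpha_i, alpha_j)/(alpha_j, alpha_j); the resulting 7x7 Cartan matrix is
[[2, 0, -1, 0, 0, 0, 0], [0, 2, 0, -1, 0, 0, 0], [-1, 0, 2, 0, 0, -1, -1], [0, -1, 0, 2, 0, -1, 0], [0, 0, 0, 0, 2, 0, -1], [0, 0, -1, -1, 0, 2, 0], [0, 0, -1, 0, -1, 0, 2]].
All simple roots have the same length, so the diagram is simply laced. The associated Dynkin diagram is a chain of 6 nodes with one extra node attached to the third node from one end (E_7), so the type is E_7.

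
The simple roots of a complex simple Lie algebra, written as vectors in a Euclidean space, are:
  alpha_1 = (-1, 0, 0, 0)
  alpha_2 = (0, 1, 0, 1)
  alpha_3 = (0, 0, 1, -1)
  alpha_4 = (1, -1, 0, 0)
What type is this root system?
Compute the Cartan integers a_ij = 2(alpha_i, alpha_j)/(alpha_j, alpha_j); the resulting 4x4 Cartan matrix is
[[2, 0, 0, -1], [0, 2, -1, -1], [0, -1, 2, 0], [-2, -1, 0, 2]].
The roots have two lengths (squared-length ratio 2:1); the short ones are alpha_{1}. The associated Dynkin diagram is a chain of 4 nodes with a double edge at one end; the terminal node there is the unique short simple root (B_4), so the type is B_4 (the algebra so(9)).

B4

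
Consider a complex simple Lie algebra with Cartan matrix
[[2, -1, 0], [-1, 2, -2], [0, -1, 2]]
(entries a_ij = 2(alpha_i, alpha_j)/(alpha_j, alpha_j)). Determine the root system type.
The matrix has rank 3 with 2's on the diagonal. Reading the off-diagonal entries as Dynkin edges (a single edge where a_ij = a_ji = -1; a double or triple edge where a_ij * a_ji = 2 or 3), the diagram is a chain of 3 nodes with a double edge at one end; the terminal node there is the unique short simple root (B_3). One simple-root ordering that puts it in standard form is (alpha_1, alpha_2, alpha_3). So the algebra is type B_3, i.e. so(7).

B_3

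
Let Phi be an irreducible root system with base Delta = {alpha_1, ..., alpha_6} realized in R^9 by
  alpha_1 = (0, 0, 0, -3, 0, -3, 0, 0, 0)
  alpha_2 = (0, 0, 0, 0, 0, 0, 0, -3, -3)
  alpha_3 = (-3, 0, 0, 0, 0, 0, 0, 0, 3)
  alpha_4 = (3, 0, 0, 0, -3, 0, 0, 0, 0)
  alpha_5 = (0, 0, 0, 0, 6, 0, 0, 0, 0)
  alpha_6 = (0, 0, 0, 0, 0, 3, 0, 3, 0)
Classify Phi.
Compute the Cartan integers a_ij = 2(alpha_i, alpha_j)/(alpha_j, alpha_j); the resulting 6x6 Cartan matrix is
[[2, 0, 0, 0, 0, -1], [0, 2, -1, 0, 0, -1], [0, -1, 2, -1, 0, 0], [0, 0, -1, 2, -1, 0], [0, 0, 0, -2, 2, 0], [-1, -1, 0, 0, 0, 2]].
The roots have two lengths (squared-length ratio 2:1); the short ones are alpha_{1,2,3,4,6}. The associated Dynkin diagram is a chain of 6 nodes with a double edge at one end; the terminal node there is the unique long simple root (C_6), so the type is C_6 (the algebra sp(12)).

type C_6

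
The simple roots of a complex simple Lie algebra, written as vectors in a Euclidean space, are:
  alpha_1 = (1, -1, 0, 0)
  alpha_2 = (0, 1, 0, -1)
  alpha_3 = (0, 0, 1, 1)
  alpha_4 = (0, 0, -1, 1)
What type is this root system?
Compute the Cartan integers a_ij = 2(alpha_i, alpha_j)/(alpha_j, alpha_j); the resulting 4x4 Cartan matrix is
[[2, -1, 0, 0], [-1, 2, -1, -1], [0, -1, 2, 0], [0, -1, 0, 2]].
All simple roots have the same length, so the diagram is simply laced. The associated Dynkin diagram is a chain of 2 nodes with a fork of two nodes at one end (D_4), so the type is D_4 (the algebra so(8)).

D4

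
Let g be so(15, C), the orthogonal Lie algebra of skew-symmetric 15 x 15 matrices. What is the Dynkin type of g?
B_7

This is so(15) with 15 odd, which has dimension 15(15-1)/2 = 105 and rank (15-1)/2 = 7. In the classification of classical Lie algebras, the orthogonal algebra so(2n+1) in an odd number of variables has type B_n; here n = 7, so the Dynkin diagram is a chain of 7 nodes with a double edge at one end; the terminal node there is the unique short simple root (B_7). Hence the type is B_7.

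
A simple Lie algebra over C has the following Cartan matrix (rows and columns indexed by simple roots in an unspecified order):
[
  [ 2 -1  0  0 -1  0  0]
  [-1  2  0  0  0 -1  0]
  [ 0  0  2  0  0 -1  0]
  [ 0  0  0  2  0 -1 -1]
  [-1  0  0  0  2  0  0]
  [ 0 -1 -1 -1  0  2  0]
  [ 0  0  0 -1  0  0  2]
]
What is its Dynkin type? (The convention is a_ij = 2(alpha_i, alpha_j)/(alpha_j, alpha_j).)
E_7

The matrix has rank 7 with 2's on the diagonal. Reading the off-diagonal entries as Dynkin edges (a single edge where a_ij = a_ji = -1; a double or triple edge where a_ij * a_ji = 2 or 3), the diagram is a chain of 6 nodes with one extra node attached to the third node from one end (E_7). One simple-root ordering that puts it in standard form is (alpha_7, alpha_3, alpha_4, alpha_6, alpha_2, alpha_1, alpha_5). So the algebra is type E_7.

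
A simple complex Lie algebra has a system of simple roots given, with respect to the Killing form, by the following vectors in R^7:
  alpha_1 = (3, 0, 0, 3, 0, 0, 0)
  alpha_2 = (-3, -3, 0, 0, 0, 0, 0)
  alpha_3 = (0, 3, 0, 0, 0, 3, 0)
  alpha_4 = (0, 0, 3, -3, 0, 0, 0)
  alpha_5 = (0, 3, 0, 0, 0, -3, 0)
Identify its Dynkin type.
type D_5

Compute the Cartan integers a_ij = 2(alpha_i, alpha_j)/(alpha_j, alpha_j); the resulting 5x5 Cartan matrix is
[[2, -1, 0, -1, 0], [-1, 2, -1, 0, -1], [0, -1, 2, 0, 0], [-1, 0, 0, 2, 0], [0, -1, 0, 0, 2]].
All simple roots have the same length, so the diagram is simply laced. The associated Dynkin diagram is a chain of 3 nodes with a fork of two nodes at one end (D_5), so the type is D_5 (the algebra so(10)).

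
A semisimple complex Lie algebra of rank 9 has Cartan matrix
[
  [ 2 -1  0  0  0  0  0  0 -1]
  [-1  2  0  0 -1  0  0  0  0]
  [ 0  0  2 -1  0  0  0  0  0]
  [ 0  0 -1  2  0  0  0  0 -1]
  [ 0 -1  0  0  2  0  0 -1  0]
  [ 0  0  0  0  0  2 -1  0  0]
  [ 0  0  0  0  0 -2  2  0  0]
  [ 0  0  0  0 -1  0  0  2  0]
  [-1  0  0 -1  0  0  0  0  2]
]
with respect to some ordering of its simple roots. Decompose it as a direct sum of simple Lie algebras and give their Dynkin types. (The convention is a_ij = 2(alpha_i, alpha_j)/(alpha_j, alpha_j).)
A_7 (sl(8)) ⊕ B_2 (so(5))

The diagram associated to this matrix has two connected components: the simple roots {alpha_1, alpha_2, alpha_3, alpha_4, alpha_5, alpha_8, alpha_9} form a chain of 7 nodes with single edges (A_7), and {alpha_6, alpha_7} form a chain of 2 nodes with a double edge at one end; the terminal node there is the unique short simple root (B_2). A semisimple Lie algebra decomposes uniquely as the direct sum of simple ideals, one per connected component of its Dynkin diagram, so g ≅ A_7 ⊕ B_2 (dimension 63 + 10 = 73).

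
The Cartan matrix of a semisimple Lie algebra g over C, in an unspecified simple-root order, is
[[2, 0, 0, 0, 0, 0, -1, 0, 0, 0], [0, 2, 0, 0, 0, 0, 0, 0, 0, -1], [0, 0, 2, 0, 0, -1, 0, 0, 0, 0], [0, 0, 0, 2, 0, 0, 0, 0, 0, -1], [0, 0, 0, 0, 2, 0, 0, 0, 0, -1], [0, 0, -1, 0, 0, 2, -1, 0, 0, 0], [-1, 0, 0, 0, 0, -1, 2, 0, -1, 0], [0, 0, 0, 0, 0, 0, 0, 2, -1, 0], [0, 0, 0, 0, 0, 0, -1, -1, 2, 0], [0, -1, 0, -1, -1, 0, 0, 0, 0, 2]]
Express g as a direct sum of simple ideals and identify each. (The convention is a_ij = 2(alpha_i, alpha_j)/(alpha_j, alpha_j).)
type D_4 + type E_6

The diagram associated to this matrix has two connected components: the simple roots {alpha_2, alpha_4, alpha_5, alpha_10} form a chain of 2 nodes with a fork of two nodes at one end (D_4), and {alpha_1, alpha_3, alpha_6, alpha_7, alpha_8, alpha_9} form a chain of 5 nodes with one extra node attached to the third node from one end (E_6). A semisimple Lie algebra decomposes uniquely as the direct sum of simple ideals, one per connected component of its Dynkin diagram, so g ≅ D_4 ⊕ E_6 (dimension 28 + 78 = 106).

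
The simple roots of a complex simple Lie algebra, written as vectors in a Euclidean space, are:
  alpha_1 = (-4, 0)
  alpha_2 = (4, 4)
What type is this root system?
Compute the Cartan integers a_ij = 2(alpha_i, alpha_j)/(alpha_j, alpha_j); the resulting 2x2 Cartan matrix is
[[2, -1], [-2, 2]].
The roots have two lengths (squared-length ratio 2:1); the short ones are alpha_{1}. The associated Dynkin diagram is a chain of 2 nodes with a double edge at one end; the terminal node there is the unique short simple root (B_2), so the type is B_2 (the algebra so(5)).

B_2 (so(5))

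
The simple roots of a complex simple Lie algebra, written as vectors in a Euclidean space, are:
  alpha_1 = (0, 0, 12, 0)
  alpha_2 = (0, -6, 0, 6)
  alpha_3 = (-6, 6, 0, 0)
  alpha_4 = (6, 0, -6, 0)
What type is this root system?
Compute the Cartan integers a_ij = 2(alpha_i, alpha_j)/(alpha_j, alpha_j); the resulting 4x4 Cartan matrix is
[[2, 0, 0, -2], [0, 2, -1, 0], [0, -1, 2, -1], [-1, 0, -1, 2]].
The roots have two lengths (squared-length ratio 2:1); the short ones are alpha_{2,3,4}. The associated Dynkin diagram is a chain of 4 nodes with a double edge at one end; the terminal node there is the unique long simple root (C_4), so the type is C_4 (the algebra sp(8)).

C_4 (sp(8))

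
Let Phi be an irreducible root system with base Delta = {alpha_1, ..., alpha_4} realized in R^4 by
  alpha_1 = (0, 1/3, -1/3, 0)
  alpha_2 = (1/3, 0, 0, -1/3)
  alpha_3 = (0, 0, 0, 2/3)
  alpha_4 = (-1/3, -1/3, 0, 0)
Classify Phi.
C_4

Compute the Cartan integers a_ij = 2(alpha_i, alpha_j)/(alpha_j, alpha_j); the resulting 4x4 Cartan matrix is
[[2, 0, 0, -1], [0, 2, -1, -1], [0, -2, 2, 0], [-1, -1, 0, 2]].
The roots have two lengths (squared-length ratio 2:1); the short ones are alpha_{1,2,4}. The associated Dynkin diagram is a chain of 4 nodes with a double edge at one end; the terminal node there is the unique long simple root (C_4), so the type is C_4 (the algebra sp(8)).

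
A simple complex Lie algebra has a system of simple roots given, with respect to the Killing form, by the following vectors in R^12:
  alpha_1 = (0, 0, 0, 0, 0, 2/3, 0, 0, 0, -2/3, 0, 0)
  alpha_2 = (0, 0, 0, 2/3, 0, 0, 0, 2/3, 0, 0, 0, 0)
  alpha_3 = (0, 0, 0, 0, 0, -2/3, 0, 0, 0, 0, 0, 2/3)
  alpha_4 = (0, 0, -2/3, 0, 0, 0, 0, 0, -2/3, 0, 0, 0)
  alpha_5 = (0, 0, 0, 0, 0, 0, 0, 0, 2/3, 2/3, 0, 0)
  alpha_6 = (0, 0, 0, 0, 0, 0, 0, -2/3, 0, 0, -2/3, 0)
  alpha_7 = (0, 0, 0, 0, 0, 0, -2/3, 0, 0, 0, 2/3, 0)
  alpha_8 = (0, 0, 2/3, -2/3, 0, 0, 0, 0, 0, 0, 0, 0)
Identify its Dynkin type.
Compute the Cartan integers a_ij = 2(alpha_i, alpha_j)/(alpha_j, alpha_j); the resulting 8x8 Cartan matrix is
[[2, 0, -1, 0, -1, 0, 0, 0], [0, 2, 0, 0, 0, -1, 0, -1], [-1, 0, 2, 0, 0, 0, 0, 0], [0, 0, 0, 2, -1, 0, 0, -1], [-1, 0, 0, -1, 2, 0, 0, 0], [0, -1, 0, 0, 0, 2, -1, 0], [0, 0, 0, 0, 0, -1, 2, 0], [0, -1, 0, -1, 0, 0, 0, 2]].
All simple roots have the same length, so the diagram is simply laced. The associated Dynkin diagram is a chain of 8 nodes with single edges (A_8), so the type is A_8 (the algebra sl(9)).

A_8 (sl(9))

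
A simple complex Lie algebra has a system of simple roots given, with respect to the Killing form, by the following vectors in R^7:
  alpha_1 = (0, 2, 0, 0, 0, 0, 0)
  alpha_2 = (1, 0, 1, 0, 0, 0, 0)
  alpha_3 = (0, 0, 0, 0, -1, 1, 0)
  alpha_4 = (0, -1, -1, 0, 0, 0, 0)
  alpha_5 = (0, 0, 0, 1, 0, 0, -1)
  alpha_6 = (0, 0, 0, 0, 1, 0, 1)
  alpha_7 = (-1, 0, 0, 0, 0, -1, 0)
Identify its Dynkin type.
Compute the Cartan integers a_ij = 2(alpha_i, alpha_j)/(alpha_j, alpha_j); the resulting 7x7 Cartan matrix is
[[2, 0, 0, -2, 0, 0, 0], [0, 2, 0, -1, 0, 0, -1], [0, 0, 2, 0, 0, -1, -1], [-1, -1, 0, 2, 0, 0, 0], [0, 0, 0, 0, 2, -1, 0], [0, 0, -1, 0, -1, 2, 0], [0, -1, -1, 0, 0, 0, 2]].
The roots have two lengths (squared-length ratio 2:1); the short ones are alpha_{2,3,4,5,6,7}. The associated Dynkin diagram is a chain of 7 nodes with a double edge at one end; the terminal node there is the unique long simple root (C_7), so the type is C_7 (the algebra sp(14)).

C_7 (sp(14))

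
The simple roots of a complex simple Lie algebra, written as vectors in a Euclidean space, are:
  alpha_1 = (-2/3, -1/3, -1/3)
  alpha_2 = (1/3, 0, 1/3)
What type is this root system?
Compute the Cartan integers a_ij = 2(alpha_i, alpha_j)/(alpha_j, alpha_j); the resulting 2x2 Cartan matrix is
[[2, -3], [-1, 2]].
The roots have two lengths (squared-length ratio 3:1); the short ones are alpha_{2}. The associated Dynkin diagram is two nodes joined by a triple edge (G_2), so the type is G_2.

G_2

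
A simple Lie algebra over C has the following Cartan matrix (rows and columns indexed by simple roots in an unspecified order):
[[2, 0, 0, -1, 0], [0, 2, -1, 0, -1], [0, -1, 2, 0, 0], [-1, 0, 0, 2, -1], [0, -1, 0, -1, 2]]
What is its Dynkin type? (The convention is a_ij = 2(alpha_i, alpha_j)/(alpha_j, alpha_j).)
A_5

The matrix has rank 5 with 2's on the diagonal. Reading the off-diagonal entries as Dynkin edges (a single edge where a_ij = a_ji = -1; a double or triple edge where a_ij * a_ji = 2 or 3), the diagram is a chain of 5 nodes with single edges (A_5). One simple-root ordering that puts it in standard form is (alpha_3, alpha_2, alpha_5, alpha_4, alpha_1). So the algebra is type A_5, i.e. sl(6).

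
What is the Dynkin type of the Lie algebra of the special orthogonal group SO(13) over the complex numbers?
B_6

This is so(13) with 13 odd, which has dimension 13(13-1)/2 = 78 and rank (13-1)/2 = 6. In the classification of classical Lie algebras, the orthogonal algebra so(2n+1) in an odd number of variables has type B_n; here n = 6, so the Dynkin diagram is a chain of 6 nodes with a double edge at one end; the terminal node there is the unique short simple root (B_6). Hence the type is B_6.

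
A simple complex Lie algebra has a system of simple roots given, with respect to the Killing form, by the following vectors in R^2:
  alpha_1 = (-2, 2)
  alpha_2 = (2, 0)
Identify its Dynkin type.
Compute the Cartan integers a_ij = 2(alpha_i, alpha_j)/(alpha_j, alpha_j); the resulting 2x2 Cartan matrix is
[[2, -2], [-1, 2]].
The roots have two lengths (squared-length ratio 2:1); the short ones are alpha_{2}. The associated Dynkin diagram is a chain of 2 nodes with a double edge at one end; the terminal node there is the unique short simple root (B_2), so the type is B_2 (the algebra so(5)).

type B_2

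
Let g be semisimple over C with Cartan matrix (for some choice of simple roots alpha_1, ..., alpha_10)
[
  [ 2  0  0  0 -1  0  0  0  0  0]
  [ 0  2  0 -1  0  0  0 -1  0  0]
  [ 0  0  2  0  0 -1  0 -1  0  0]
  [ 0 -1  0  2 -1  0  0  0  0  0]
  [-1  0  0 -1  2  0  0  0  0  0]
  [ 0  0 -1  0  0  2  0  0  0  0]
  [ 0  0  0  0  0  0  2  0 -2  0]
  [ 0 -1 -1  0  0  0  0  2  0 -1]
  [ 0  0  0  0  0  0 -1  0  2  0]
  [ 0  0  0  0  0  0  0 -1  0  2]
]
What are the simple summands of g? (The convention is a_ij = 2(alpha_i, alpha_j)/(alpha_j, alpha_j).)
type B_2 + type E_8

The diagram associated to this matrix has two connected components: the simple roots {alpha_7, alpha_9} form a chain of 2 nodes with a double edge at one end; the terminal node there is the unique short simple root (B_2), and {alpha_1, alpha_2, alpha_3, alpha_4, alpha_5, alpha_6, alpha_8, alpha_10} form a chain of 7 nodes with one extra node attached to the third node from one end (E_8). A semisimple Lie algebra decomposes uniquely as the direct sum of simple ideals, one per connected component of its Dynkin diagram, so g ≅ B_2 ⊕ E_8 (dimension 10 + 248 = 258).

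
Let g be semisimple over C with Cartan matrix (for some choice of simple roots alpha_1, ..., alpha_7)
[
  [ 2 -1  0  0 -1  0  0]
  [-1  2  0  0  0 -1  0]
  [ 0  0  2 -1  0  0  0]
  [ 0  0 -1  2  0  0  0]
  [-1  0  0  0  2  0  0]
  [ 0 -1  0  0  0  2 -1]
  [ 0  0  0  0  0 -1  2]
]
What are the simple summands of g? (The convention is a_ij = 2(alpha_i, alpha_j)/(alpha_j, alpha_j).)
A2 + A5

The diagram associated to this matrix has two connected components: the simple roots {alpha_3, alpha_4} form a chain of 2 nodes with single edges (A_2), and {alpha_1, alpha_2, alpha_5, alpha_6, alpha_7} form a chain of 5 nodes with single edges (A_5). A semisimple Lie algebra decomposes uniquely as the direct sum of simple ideals, one per connected component of its Dynkin diagram, so g ≅ A_2 ⊕ A_5 (dimension 8 + 35 = 43).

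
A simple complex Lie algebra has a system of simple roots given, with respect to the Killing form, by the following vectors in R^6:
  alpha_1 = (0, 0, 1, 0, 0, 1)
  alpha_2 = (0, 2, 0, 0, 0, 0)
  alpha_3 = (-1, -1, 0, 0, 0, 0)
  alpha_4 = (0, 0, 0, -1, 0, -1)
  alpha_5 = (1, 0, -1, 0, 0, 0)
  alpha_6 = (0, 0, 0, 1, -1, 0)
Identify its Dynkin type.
Compute the Cartan integers a_ij = 2(alpha_i, alpha_j)/(alpha_j, alpha_j); the resulting 6x6 Cartan matrix is
[[2, 0, 0, -1, -1, 0], [0, 2, -2, 0, 0, 0], [0, -1, 2, 0, -1, 0], [-1, 0, 0, 2, 0, -1], [-1, 0, -1, 0, 2, 0], [0, 0, 0, -1, 0, 2]].
The roots have two lengths (squared-length ratio 2:1); the short ones are alpha_{1,3,4,5,6}. The associated Dynkin diagram is a chain of 6 nodes with a double edge at one end; the terminal node there is the unique long simple root (C_6), so the type is C_6 (the algebra sp(12)).

C6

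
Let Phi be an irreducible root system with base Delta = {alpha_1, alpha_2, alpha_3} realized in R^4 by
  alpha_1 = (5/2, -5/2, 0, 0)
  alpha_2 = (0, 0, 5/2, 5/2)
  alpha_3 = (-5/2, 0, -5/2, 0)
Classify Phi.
A_3 (sl(4))

Compute the Cartan integers a_ij = 2(alpha_i, alpha_j)/(alpha_j, alpha_j); the resulting 3x3 Cartan matrix is
[[2, 0, -1], [0, 2, -1], [-1, -1, 2]].
All simple roots have the same length, so the diagram is simply laced. The associated Dynkin diagram is a chain of 3 nodes with single edges (A_3), so the type is A_3 (the algebra sl(4)).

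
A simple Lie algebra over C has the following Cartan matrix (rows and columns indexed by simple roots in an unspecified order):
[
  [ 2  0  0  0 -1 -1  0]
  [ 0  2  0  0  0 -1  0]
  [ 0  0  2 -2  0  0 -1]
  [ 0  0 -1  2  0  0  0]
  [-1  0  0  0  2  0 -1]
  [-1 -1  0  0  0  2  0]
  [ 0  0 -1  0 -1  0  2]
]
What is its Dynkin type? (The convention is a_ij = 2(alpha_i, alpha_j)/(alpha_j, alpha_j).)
The matrix has rank 7 with 2's on the diagonal. Reading the off-diagonal entries as Dynkin edges (a single edge where a_ij = a_ji = -1; a double or triple edge where a_ij * a_ji = 2 or 3), the diagram is a chain of 7 nodes with a double edge at one end; the terminal node there is the unique short simple root (B_7). One simple-root ordering that puts it in standard form is (alpha_2, alpha_6, alpha_1, alpha_5, alpha_7, alpha_3, alpha_4). So the algebra is type B_7, i.e. so(15).

B_7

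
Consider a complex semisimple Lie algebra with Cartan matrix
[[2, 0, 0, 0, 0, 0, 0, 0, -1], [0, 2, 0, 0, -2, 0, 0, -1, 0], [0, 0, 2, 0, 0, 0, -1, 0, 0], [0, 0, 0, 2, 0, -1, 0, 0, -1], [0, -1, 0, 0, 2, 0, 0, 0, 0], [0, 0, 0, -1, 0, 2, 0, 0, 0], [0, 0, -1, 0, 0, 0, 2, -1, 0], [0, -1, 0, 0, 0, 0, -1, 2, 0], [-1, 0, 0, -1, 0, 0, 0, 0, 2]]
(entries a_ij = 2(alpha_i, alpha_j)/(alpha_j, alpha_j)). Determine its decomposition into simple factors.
type A_4 + type B_5

The diagram associated to this matrix has two connected components: the simple roots {alpha_1, alpha_4, alpha_6, alpha_9} form a chain of 4 nodes with single edges (A_4), and {alpha_2, alpha_3, alpha_5, alpha_7, alpha_8} form a chain of 5 nodes with a double edge at one end; the terminal node there is the unique short simple root (B_5). A semisimple Lie algebra decomposes uniquely as the direct sum of simple ideals, one per connected component of its Dynkin diagram, so g ≅ A_4 ⊕ B_5 (dimension 24 + 55 = 79).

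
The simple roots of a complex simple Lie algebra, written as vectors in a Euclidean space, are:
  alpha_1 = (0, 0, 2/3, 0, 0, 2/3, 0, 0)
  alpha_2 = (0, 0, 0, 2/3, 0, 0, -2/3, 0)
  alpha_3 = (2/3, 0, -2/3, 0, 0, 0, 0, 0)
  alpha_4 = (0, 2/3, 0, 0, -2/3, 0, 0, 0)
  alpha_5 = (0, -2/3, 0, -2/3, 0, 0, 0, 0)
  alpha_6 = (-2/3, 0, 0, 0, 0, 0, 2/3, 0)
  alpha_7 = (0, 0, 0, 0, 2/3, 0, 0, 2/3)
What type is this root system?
Compute the Cartan integers a_ij = 2(alpha_i, alpha_j)/(alpha_j, alpha_j); the resulting 7x7 Cartan matrix is
[[2, 0, -1, 0, 0, 0, 0], [0, 2, 0, 0, -1, -1, 0], [-1, 0, 2, 0, 0, -1, 0], [0, 0, 0, 2, -1, 0, -1], [0, -1, 0, -1, 2, 0, 0], [0, -1, -1, 0, 0, 2, 0], [0, 0, 0, -1, 0, 0, 2]].
All simple roots have the same length, so the diagram is simply laced. The associated Dynkin diagram is a chain of 7 nodes with single edges (A_7), so the type is A_7 (the algebra sl(8)).

A7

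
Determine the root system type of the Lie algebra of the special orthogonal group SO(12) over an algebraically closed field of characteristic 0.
This is so(12) with 12 even, which has dimension 12(12-1)/2 = 66 and rank 12/2 = 6. In the classification of classical Lie algebras, the orthogonal algebra so(2n) in an even number of variables has type D_n; here n = 6, so the Dynkin diagram is a chain of 4 nodes with a fork of two nodes at one end (D_6). Hence the type is D_6.

type D_6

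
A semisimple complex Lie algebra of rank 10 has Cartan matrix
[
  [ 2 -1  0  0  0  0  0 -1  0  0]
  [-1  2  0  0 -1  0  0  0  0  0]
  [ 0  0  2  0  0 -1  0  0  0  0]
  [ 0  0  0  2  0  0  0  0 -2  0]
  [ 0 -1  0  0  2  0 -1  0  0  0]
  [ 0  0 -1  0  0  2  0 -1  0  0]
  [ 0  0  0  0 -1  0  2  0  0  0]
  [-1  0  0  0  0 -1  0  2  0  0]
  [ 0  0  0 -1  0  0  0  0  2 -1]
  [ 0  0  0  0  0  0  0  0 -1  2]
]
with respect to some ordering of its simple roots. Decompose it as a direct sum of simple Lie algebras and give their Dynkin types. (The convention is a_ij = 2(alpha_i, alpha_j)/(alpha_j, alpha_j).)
The diagram associated to this matrix has two connected components: the simple roots {alpha_1, alpha_2, alpha_3, alpha_5, alpha_6, alpha_7, alpha_8} form a chain of 7 nodes with single edges (A_7), and {alpha_4, alpha_9, alpha_10} form a chain of 3 nodes with a double edge at one end; the terminal node there is the unique long simple root (C_3). A semisimple Lie algebra decomposes uniquely as the direct sum of simple ideals, one per connected component of its Dynkin diagram, so g ≅ A_7 ⊕ C_3 (dimension 63 + 21 = 84).

A_7 + C_3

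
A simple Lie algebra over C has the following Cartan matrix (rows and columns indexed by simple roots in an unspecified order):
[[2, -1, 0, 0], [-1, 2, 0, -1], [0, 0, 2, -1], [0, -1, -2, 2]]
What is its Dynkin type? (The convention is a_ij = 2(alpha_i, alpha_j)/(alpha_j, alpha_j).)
B4

The matrix has rank 4 with 2's on the diagonal. Reading the off-diagonal entries as Dynkin edges (a single edge where a_ij = a_ji = -1; a double or triple edge where a_ij * a_ji = 2 or 3), the diagram is a chain of 4 nodes with a double edge at one end; the terminal node there is the unique short simple root (B_4). One simple-root ordering that puts it in standard form is (alpha_1, alpha_2, alpha_4, alpha_3). So the algebra is type B_4, i.e. so(9).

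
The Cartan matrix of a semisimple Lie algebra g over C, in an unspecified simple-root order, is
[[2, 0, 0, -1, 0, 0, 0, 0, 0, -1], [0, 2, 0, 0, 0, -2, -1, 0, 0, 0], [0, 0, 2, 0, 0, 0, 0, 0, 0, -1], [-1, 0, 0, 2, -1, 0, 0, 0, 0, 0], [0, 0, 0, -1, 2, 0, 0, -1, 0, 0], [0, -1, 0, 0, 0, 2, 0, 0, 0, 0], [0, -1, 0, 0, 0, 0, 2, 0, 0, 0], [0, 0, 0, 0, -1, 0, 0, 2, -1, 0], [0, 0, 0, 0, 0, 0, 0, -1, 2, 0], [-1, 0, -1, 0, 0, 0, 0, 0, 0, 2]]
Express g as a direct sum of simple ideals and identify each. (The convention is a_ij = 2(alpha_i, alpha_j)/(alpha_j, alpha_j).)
type A_7 ⊕ type B_3

The diagram associated to this matrix has two connected components: the simple roots {alpha_1, alpha_3, alpha_4, alpha_5, alpha_8, alpha_9, alpha_10} form a chain of 7 nodes with single edges (A_7), and {alpha_2, alpha_6, alpha_7} form a chain of 3 nodes with a double edge at one end; the terminal node there is the unique short simple root (B_3). A semisimple Lie algebra decomposes uniquely as the direct sum of simple ideals, one per connected component of its Dynkin diagram, so g ≅ A_7 ⊕ B_3 (dimension 63 + 21 = 84).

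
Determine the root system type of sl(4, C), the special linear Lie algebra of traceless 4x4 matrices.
A_3 (sl(4))

This is sl(4), which has dimension 4^2 - 1 = 15 and rank 4 - 1 = 3 (a Cartan subalgebra is the diagonal traceless matrices). In the classification of classical Lie algebras, the special linear algebra sl(n+1) has type A_n; here n = 3, so the Dynkin diagram is a chain of 3 nodes with single edges (A_3). Hence the type is A_3.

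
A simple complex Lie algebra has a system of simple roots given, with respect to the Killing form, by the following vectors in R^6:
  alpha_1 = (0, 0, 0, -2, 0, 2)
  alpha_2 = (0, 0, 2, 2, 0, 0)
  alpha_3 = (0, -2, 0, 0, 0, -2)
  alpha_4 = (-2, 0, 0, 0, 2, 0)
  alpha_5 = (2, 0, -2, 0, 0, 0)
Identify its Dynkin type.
Compute the Cartan integers a_ij = 2(alpha_i, alpha_j)/(alpha_j, alpha_j); the resulting 5x5 Cartan matrix is
[[2, -1, -1, 0, 0], [-1, 2, 0, 0, -1], [-1, 0, 2, 0, 0], [0, 0, 0, 2, -1], [0, -1, 0, -1, 2]].
All simple roots have the same length, so the diagram is simply laced. The associated Dynkin diagram is a chain of 5 nodes with single edges (A_5), so the type is A_5 (the algebra sl(6)).

type A_5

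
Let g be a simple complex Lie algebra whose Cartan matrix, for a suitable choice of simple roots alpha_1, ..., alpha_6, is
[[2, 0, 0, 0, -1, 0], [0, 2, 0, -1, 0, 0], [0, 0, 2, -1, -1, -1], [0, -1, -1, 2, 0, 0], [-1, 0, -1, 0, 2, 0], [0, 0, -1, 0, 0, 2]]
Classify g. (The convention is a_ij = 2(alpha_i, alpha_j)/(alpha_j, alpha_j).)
E_6

The matrix has rank 6 with 2's on the diagonal. Reading the off-diagonal entries as Dynkin edges (a single edge where a_ij = a_ji = -1; a double or triple edge where a_ij * a_ji = 2 or 3), the diagram is a chain of 5 nodes with one extra node attached to the third node from one end (E_6). One simple-root ordering that puts it in standard form is (alpha_1, alpha_6, alpha_5, alpha_3, alpha_4, alpha_2). So the algebra is type E_6.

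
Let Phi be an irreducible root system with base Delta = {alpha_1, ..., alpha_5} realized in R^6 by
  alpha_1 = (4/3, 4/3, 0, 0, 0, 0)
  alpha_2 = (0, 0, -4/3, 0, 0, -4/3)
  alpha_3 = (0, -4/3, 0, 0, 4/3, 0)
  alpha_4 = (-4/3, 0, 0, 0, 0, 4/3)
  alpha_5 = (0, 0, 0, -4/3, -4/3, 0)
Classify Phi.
A_5

Compute the Cartan integers a_ij = 2(alpha_i, alpha_j)/(alpha_j, alpha_j); the resulting 5x5 Cartan matrix is
[[2, 0, -1, -1, 0], [0, 2, 0, -1, 0], [-1, 0, 2, 0, -1], [-1, -1, 0, 2, 0], [0, 0, -1, 0, 2]].
All simple roots have the same length, so the diagram is simply laced. The associated Dynkin diagram is a chain of 5 nodes with single edges (A_5), so the type is A_5 (the algebra sl(6)).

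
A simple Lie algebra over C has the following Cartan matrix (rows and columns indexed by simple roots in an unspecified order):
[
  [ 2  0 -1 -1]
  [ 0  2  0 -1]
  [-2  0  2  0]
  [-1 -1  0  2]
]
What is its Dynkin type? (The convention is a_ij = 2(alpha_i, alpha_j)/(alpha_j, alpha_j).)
The matrix has rank 4 with 2's on the diagonal. Reading the off-diagonal entries as Dynkin edges (a single edge where a_ij = a_ji = -1; a double or triple edge where a_ij * a_ji = 2 or 3), the diagram is a chain of 4 nodes with a double edge at one end; the terminal node there is the unique long simple root (C_4). One simple-root ordering that puts it in standard form is (alpha_2, alpha_4, alpha_1, alpha_3). So the algebra is type C_4, i.e. sp(8).

C_4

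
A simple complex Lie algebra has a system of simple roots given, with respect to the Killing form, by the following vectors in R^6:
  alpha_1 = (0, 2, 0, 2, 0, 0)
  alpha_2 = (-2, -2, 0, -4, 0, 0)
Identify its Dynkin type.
Compute the Cartan integers a_ij = 2(alpha_i, alpha_j)/(alpha_j, alpha_j); the resulting 2x2 Cartan matrix is
[[2, -1], [-3, 2]].
The roots have two lengths (squared-length ratio 3:1); the short ones are alpha_{1}. The associated Dynkin diagram is two nodes joined by a triple edge (G_2), so the type is G_2.

G_2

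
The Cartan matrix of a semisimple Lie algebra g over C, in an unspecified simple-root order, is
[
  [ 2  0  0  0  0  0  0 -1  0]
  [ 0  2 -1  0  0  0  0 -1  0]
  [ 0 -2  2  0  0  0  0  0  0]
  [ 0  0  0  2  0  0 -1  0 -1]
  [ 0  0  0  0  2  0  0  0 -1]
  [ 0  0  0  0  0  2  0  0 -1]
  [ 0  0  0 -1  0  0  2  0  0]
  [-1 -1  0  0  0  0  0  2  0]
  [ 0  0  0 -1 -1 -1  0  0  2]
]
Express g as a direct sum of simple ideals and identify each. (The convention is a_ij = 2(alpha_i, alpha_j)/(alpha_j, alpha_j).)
type C_4 + type D_5

The diagram associated to this matrix has two connected components: the simple roots {alpha_1, alpha_2, alpha_3, alpha_8} form a chain of 4 nodes with a double edge at one end; the terminal node there is the unique long simple root (C_4), and {alpha_4, alpha_5, alpha_6, alpha_7, alpha_9} form a chain of 3 nodes with a fork of two nodes at one end (D_5). A semisimple Lie algebra decomposes uniquely as the direct sum of simple ideals, one per connected component of its Dynkin diagram, so g ≅ C_4 ⊕ D_5 (dimension 36 + 45 = 81).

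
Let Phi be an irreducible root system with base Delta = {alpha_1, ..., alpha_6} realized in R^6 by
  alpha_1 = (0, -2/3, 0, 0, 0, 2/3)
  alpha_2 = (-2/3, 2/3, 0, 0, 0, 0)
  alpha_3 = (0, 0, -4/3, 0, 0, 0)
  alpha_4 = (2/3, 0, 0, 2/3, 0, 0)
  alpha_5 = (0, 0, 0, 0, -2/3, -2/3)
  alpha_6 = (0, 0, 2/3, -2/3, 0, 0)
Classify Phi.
Compute the Cartan integers a_ij = 2(alpha_i, alpha_j)/(alpha_j, alpha_j); the resulting 6x6 Cartan matrix is
[[2, -1, 0, 0, -1, 0], [-1, 2, 0, -1, 0, 0], [0, 0, 2, 0, 0, -2], [0, -1, 0, 2, 0, -1], [-1, 0, 0, 0, 2, 0], [0, 0, -1, -1, 0, 2]].
The roots have two lengths (squared-length ratio 2:1); the short ones are alpha_{1,2,4,5,6}. The associated Dynkin diagram is a chain of 6 nodes with a double edge at one end; the terminal node there is the unique long simple root (C_6), so the type is C_6 (the algebra sp(12)).

C6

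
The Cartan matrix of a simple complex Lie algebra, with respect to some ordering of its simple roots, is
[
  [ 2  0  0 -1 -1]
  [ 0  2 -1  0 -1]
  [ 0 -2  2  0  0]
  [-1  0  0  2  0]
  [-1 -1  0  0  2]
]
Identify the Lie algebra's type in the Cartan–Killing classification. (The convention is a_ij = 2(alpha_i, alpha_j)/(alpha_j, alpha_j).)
The matrix has rank 5 with 2's on the diagonal. Reading the off-diagonal entries as Dynkin edges (a single edge where a_ij = a_ji = -1; a double or triple edge where a_ij * a_ji = 2 or 3), the diagram is a chain of 5 nodes with a double edge at one end; the terminal node there is the unique long simple root (C_5). One simple-root ordering that puts it in standard form is (alpha_4, alpha_1, alpha_5, alpha_2, alpha_3). So the algebra is type C_5, i.e. sp(10).

C5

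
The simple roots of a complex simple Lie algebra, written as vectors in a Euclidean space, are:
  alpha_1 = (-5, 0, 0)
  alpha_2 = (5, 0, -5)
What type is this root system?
B2

Compute the Cartan integers a_ij = 2(alpha_i, alpha_j)/(alpha_j, alpha_j); the resulting 2x2 Cartan matrix is
[[2, -1], [-2, 2]].
The roots have two lengths (squared-length ratio 2:1); the short ones are alpha_{1}. The associated Dynkin diagram is a chain of 2 nodes with a double edge at one end; the terminal node there is the unique short simple root (B_2), so the type is B_2 (the algebra so(5)).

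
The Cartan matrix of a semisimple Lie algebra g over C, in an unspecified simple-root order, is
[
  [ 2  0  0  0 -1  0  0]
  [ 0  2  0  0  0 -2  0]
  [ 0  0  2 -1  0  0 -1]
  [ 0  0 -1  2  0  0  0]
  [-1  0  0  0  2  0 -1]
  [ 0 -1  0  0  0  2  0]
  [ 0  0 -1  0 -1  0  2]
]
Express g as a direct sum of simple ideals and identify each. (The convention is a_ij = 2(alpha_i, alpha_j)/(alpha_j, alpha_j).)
A5 + B2

The diagram associated to this matrix has two connected components: the simple roots {alpha_1, alpha_3, alpha_4, alpha_5, alpha_7} form a chain of 5 nodes with single edges (A_5), and {alpha_2, alpha_6} form a chain of 2 nodes with a double edge at one end; the terminal node there is the unique short simple root (B_2). A semisimple Lie algebra decomposes uniquely as the direct sum of simple ideals, one per connected component of its Dynkin diagram, so g ≅ A_5 ⊕ B_2 (dimension 35 + 10 = 45).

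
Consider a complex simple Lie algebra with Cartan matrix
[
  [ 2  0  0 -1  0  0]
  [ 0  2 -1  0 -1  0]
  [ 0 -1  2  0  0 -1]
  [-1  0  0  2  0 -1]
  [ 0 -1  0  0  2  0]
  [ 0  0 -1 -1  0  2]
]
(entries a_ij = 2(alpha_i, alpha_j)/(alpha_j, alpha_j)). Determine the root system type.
A6

The matrix has rank 6 with 2's on the diagonal. Reading the off-diagonal entries as Dynkin edges (a single edge where a_ij = a_ji = -1; a double or triple edge where a_ij * a_ji = 2 or 3), the diagram is a chain of 6 nodes with single edges (A_6). One simple-root ordering that puts it in standard form is (alpha_5, alpha_2, alpha_3, alpha_6, alpha_4, alpha_1). So the algebra is type A_6, i.e. sl(7).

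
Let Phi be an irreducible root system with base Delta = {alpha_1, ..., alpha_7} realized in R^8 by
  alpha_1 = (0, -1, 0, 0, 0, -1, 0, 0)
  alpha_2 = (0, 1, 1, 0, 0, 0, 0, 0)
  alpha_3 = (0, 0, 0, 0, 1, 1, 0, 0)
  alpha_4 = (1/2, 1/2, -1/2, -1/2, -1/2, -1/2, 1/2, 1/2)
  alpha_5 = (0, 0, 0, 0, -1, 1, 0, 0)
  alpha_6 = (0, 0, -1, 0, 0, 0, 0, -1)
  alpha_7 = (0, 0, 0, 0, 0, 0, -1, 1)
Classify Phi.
E_7

Compute the Cartan integers a_ij = 2(alpha_i, alpha_j)/(alpha_j, alpha_j); the resulting 7x7 Cartan matrix is
[[2, -1, -1, 0, -1, 0, 0], [-1, 2, 0, 0, 0, -1, 0], [-1, 0, 2, -1, 0, 0, 0], [0, 0, -1, 2, 0, 0, 0], [-1, 0, 0, 0, 2, 0, 0], [0, -1, 0, 0, 0, 2, -1], [0, 0, 0, 0, 0, -1, 2]].
All simple roots have the same length, so the diagram is simply laced. The associated Dynkin diagram is a chain of 6 nodes with one extra node attached to the third node from one end (E_7), so the type is E_7.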